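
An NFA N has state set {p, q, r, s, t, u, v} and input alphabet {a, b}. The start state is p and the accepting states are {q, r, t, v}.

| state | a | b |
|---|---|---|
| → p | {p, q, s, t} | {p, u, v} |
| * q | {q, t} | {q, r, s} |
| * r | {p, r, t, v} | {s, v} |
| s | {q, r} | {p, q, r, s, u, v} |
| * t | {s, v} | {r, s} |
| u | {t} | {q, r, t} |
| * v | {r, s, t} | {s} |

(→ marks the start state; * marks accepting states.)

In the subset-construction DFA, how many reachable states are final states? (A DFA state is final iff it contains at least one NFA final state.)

6

Start state of the DFA: {p}.
{p} --a--> {p, q, s, t}  [new]
{p} --b--> {p, u, v}  [new]
{p, q, s, t} --a--> {p, q, r, s, t, v}  [new]
{p, q, s, t} --b--> {p, q, r, s, u, v}  [new]
{p, u, v} --a--> {p, q, r, s, t}  [new]
{p, u, v} --b--> {p, q, r, s, t, u, v}  [new]
{p, q, r, s, t, v} --a--> {p, q, r, s, t, v}  [seen]
{p, q, r, s, t, v} --b--> {p, q, r, s, u, v}  [seen]
{p, q, r, s, u, v} --a--> {p, q, r, s, t, v}  [seen]
{p, q, r, s, u, v} --b--> {p, q, r, s, t, u, v}  [seen]
{p, q, r, s, t} --a--> {p, q, r, s, t, v}  [seen]
{p, q, r, s, t} --b--> {p, q, r, s, u, v}  [seen]
{p, q, r, s, t, u, v} --a--> {p, q, r, s, t, v}  [seen]
{p, q, r, s, t, u, v} --b--> {p, q, r, s, t, u, v}  [seen]
Reachable DFA states: {p}, {p, q, s, t}, {p, u, v}, {p, q, r, s, t, v}, {p, q, r, s, u, v}, {p, q, r, s, t}, {p, q, r, s, t, u, v}.
Accepting DFA states (contain an NFA accepting state): {p, q, s, t}, {p, u, v}, {p, q, r, s, t, v}, {p, q, r, s, u, v}, {p, q, r, s, t}, {p, q, r, s, t, u, v}.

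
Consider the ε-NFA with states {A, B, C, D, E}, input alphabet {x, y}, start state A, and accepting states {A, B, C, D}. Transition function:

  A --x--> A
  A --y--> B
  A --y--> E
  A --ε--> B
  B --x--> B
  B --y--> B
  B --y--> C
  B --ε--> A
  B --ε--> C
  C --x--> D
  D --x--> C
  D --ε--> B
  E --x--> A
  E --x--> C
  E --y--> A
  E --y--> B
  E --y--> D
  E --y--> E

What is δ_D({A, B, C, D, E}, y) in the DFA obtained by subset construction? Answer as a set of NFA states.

δ(A,y) = {B, E}; δ(B,y) = {B, C}; δ(C,y) = ∅; δ(D,y) = ∅; δ(E,y) = {A, B, D, E}.
Union: {A, B, C, D, E}.

{A, B, C, D, E}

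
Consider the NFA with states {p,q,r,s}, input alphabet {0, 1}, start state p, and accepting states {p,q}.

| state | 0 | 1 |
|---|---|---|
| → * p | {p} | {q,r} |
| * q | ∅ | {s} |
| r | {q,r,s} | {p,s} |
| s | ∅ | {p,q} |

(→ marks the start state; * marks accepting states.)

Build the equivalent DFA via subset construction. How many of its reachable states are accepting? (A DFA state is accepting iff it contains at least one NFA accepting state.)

Start state of the DFA: {p}.
{p} --0--> {p}  [seen]
{p} --1--> {q,r}  [new]
{q,r} --0--> {q,r,s}  [new]
{q,r} --1--> {p,s}  [new]
{q,r,s} --0--> {q,r,s}  [seen]
{q,r,s} --1--> {p,q,s}  [new]
{p,s} --0--> {p}  [seen]
{p,s} --1--> {p,q,r}  [new]
{p,q,s} --0--> {p}  [seen]
{p,q,s} --1--> {p,q,r,s}  [new]
{p,q,r} --0--> {p,q,r,s}  [seen]
{p,q,r} --1--> {p,q,r,s}  [seen]
{p,q,r,s} --0--> {p,q,r,s}  [seen]
{p,q,r,s} --1--> {p,q,r,s}  [seen]
Reachable DFA states: {p}, {q,r}, {q,r,s}, {p,s}, {p,q,s}, {p,q,r}, {p,q,r,s}.
Accepting DFA states (contain an NFA accepting state): {p}, {q,r}, {q,r,s}, {p,s}, {p,q,s}, {p,q,r}, {p,q,r,s}.

7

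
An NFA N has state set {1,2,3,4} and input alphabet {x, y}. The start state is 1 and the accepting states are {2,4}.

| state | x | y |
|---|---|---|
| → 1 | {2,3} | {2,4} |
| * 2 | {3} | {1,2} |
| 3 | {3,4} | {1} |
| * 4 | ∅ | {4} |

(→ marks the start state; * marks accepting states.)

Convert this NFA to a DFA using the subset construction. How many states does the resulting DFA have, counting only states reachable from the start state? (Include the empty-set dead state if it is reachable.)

Start state of the DFA: {1}.
{1} --x--> {2,3}  [new]
{1} --y--> {2,4}  [new]
{2,3} --x--> {3,4}  [new]
{2,3} --y--> {1,2}  [new]
{2,4} --x--> {3}  [new]
{2,4} --y--> {1,2,4}  [new]
{3,4} --x--> {3,4}  [seen]
{3,4} --y--> {1,4}  [new]
{1,2} --x--> {2,3}  [seen]
{1,2} --y--> {1,2,4}  [seen]
{3} --x--> {3,4}  [seen]
{3} --y--> {1}  [seen]
{1,2,4} --x--> {2,3}  [seen]
{1,2,4} --y--> {1,2,4}  [seen]
{1,4} --x--> {2,3}  [seen]
{1,4} --y--> {2,4}  [seen]
Reachable DFA states: {1}, {2,3}, {2,4}, {3,4}, {1,2}, {3}, {1,2,4}, {1,4}.

8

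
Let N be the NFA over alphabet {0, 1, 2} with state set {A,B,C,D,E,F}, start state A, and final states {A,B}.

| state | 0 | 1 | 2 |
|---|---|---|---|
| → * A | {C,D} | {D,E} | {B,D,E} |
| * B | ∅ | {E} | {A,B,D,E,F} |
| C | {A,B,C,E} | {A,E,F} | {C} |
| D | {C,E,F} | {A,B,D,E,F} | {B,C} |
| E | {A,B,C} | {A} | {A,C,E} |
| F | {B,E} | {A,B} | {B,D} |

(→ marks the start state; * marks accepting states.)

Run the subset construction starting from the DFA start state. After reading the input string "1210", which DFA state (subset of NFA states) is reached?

{A,B,C,D,E,F}

Start: {A}.
δ(A,1) = {D,E}.
Union: {D,E}.
After 1: {D,E}.
δ(D,2) = {B,C}; δ(E,2) = {A,C,E}.
Union: {A,B,C,E}.
After 2: {A,B,C,E}.
δ(A,1) = {D,E}; δ(B,1) = {E}; δ(C,1) = {A,E,F}; δ(E,1) = {A}.
Union: {A,D,E,F}.
After 1: {A,D,E,F}.
δ(A,0) = {C,D}; δ(D,0) = {C,E,F}; δ(E,0) = {A,B,C}; δ(F,0) = {B,E}.
Union: {A,B,C,D,E,F}.
After 0: {A,B,C,D,E,F}.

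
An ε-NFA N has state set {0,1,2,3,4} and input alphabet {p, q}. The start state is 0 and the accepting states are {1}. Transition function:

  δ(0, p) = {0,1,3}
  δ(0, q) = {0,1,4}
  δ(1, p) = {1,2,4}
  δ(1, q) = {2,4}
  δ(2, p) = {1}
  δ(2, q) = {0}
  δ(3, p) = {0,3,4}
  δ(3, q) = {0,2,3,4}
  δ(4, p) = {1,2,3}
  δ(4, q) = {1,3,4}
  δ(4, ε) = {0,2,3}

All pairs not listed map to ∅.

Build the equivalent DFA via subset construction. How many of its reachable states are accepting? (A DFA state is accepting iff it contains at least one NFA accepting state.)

2

Start state of the DFA: {0} (ε-closure of the NFA start).
{0} --p--> {0,1,3}  [new]
{0} --q--> {0,1,2,3,4}  [new]
{0,1,3} --p--> {0,1,2,3,4}  [seen]
{0,1,3} --q--> {0,1,2,3,4}  [seen]
{0,1,2,3,4} --p--> {0,1,2,3,4}  [seen]
{0,1,2,3,4} --q--> {0,1,2,3,4}  [seen]
Reachable DFA states: {0}, {0,1,3}, {0,1,2,3,4}.
Accepting DFA states (contain an NFA accepting state): {0,1,3}, {0,1,2,3,4}.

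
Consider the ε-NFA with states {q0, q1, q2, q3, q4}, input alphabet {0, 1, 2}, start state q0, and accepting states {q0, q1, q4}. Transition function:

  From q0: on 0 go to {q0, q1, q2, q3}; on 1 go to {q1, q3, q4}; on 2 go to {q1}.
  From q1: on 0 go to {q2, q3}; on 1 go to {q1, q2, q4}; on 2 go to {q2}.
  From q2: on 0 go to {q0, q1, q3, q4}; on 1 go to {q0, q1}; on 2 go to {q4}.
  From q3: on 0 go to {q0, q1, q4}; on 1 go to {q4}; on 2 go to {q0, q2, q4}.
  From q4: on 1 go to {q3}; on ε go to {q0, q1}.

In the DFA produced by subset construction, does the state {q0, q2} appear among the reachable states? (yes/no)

no

Start state of the DFA: {q0} (ε-closure of the NFA start).
{q0} --0--> {q0, q1, q2, q3}  [new]
{q0} --1--> {q0, q1, q3, q4}  [new]
{q0} --2--> {q1}  [new]
{q0, q1, q2, q3} --0--> {q0, q1, q2, q3, q4}  [new]
{q0, q1, q2, q3} --1--> {q0, q1, q2, q3, q4}  [seen]
{q0, q1, q2, q3} --2--> {q0, q1, q2, q4}  [new]
{q0, q1, q3, q4} --0--> {q0, q1, q2, q3, q4}  [seen]
{q0, q1, q3, q4} --1--> {q0, q1, q2, q3, q4}  [seen]
{q0, q1, q3, q4} --2--> {q0, q1, q2, q4}  [seen]
{q1} --0--> {q2, q3}  [new]
{q1} --1--> {q0, q1, q2, q4}  [seen]
{q1} --2--> {q2}  [new]
{q0, q1, q2, q3, q4} --0--> {q0, q1, q2, q3, q4}  [seen]
{q0, q1, q2, q3, q4} --1--> {q0, q1, q2, q3, q4}  [seen]
{q0, q1, q2, q3, q4} --2--> {q0, q1, q2, q4}  [seen]
{q0, q1, q2, q4} --0--> {q0, q1, q2, q3, q4}  [seen]
{q0, q1, q2, q4} --1--> {q0, q1, q2, q3, q4}  [seen]
{q0, q1, q2, q4} --2--> {q0, q1, q2, q4}  [seen]
{q2, q3} --0--> {q0, q1, q3, q4}  [seen]
{q2, q3} --1--> {q0, q1, q4}  [new]
{q2, q3} --2--> {q0, q1, q2, q4}  [seen]
{q2} --0--> {q0, q1, q3, q4}  [seen]
{q2} --1--> {q0, q1}  [new]
{q2} --2--> {q0, q1, q4}  [seen]
{q0, q1, q4} --0--> {q0, q1, q2, q3}  [seen]
{q0, q1, q4} --1--> {q0, q1, q2, q3, q4}  [seen]
{q0, q1, q4} --2--> {q1, q2}  [new]
{q0, q1} --0--> {q0, q1, q2, q3}  [seen]
{q0, q1} --1--> {q0, q1, q2, q3, q4}  [seen]
{q0, q1} --2--> {q1, q2}  [seen]
{q1, q2} --0--> {q0, q1, q2, q3, q4}  [seen]
{q1, q2} --1--> {q0, q1, q2, q4}  [seen]
{q1, q2} --2--> {q0, q1, q2, q4}  [seen]
Reachable DFA states: {q0}, {q0, q1, q2, q3}, {q0, q1, q3, q4}, {q1}, {q0, q1, q2, q3, q4}, {q0, q1, q2, q4}, {q2, q3}, {q2}, {q0, q1, q4}, {q0, q1}, {q1, q2}.
{q0, q2} is not among them.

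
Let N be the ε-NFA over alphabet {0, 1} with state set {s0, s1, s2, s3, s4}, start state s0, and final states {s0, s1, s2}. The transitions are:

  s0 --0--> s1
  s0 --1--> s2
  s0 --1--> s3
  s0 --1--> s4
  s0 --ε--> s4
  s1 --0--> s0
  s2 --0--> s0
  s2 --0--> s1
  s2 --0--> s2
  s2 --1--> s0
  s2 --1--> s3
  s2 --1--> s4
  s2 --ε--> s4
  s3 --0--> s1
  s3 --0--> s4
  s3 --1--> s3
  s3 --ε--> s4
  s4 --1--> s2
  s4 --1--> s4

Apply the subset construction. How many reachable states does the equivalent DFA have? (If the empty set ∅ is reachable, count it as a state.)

Start state of the DFA: {s0, s4} (ε-closure of the NFA start).
{s0, s4} --0--> {s1}  [new]
{s0, s4} --1--> {s2, s3, s4}  [new]
{s1} --0--> {s0, s4}  [seen]
{s1} --1--> ∅  [new]
{s2, s3, s4} --0--> {s0, s1, s2, s4}  [new]
{s2, s3, s4} --1--> {s0, s2, s3, s4}  [new]
∅ --0--> ∅  [seen]
∅ --1--> ∅  [seen]
{s0, s1, s2, s4} --0--> {s0, s1, s2, s4}  [seen]
{s0, s1, s2, s4} --1--> {s0, s2, s3, s4}  [seen]
{s0, s2, s3, s4} --0--> {s0, s1, s2, s4}  [seen]
{s0, s2, s3, s4} --1--> {s0, s2, s3, s4}  [seen]
Reachable DFA states: {s0, s4}, {s1}, {s2, s3, s4}, ∅, {s0, s1, s2, s4}, {s0, s2, s3, s4}.

6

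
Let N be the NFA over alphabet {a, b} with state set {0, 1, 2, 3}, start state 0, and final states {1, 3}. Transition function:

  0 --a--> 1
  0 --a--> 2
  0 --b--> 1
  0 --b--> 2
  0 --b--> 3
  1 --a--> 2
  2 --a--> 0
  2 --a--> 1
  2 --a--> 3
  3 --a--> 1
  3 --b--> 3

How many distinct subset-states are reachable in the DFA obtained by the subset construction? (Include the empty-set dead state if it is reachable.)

Start state of the DFA: {0}.
{0} --a--> {1, 2}  [new]
{0} --b--> {1, 2, 3}  [new]
{1, 2} --a--> {0, 1, 2, 3}  [new]
{1, 2} --b--> ∅  [new]
{1, 2, 3} --a--> {0, 1, 2, 3}  [seen]
{1, 2, 3} --b--> {3}  [new]
{0, 1, 2, 3} --a--> {0, 1, 2, 3}  [seen]
{0, 1, 2, 3} --b--> {1, 2, 3}  [seen]
∅ --a--> ∅  [seen]
∅ --b--> ∅  [seen]
{3} --a--> {1}  [new]
{3} --b--> {3}  [seen]
{1} --a--> {2}  [new]
{1} --b--> ∅  [seen]
{2} --a--> {0, 1, 3}  [new]
{2} --b--> ∅  [seen]
{0, 1, 3} --a--> {1, 2}  [seen]
{0, 1, 3} --b--> {1, 2, 3}  [seen]
Reachable DFA states: {0}, {1, 2}, {1, 2, 3}, {0, 1, 2, 3}, ∅, {3}, {1}, {2}, {0, 1, 3}.

9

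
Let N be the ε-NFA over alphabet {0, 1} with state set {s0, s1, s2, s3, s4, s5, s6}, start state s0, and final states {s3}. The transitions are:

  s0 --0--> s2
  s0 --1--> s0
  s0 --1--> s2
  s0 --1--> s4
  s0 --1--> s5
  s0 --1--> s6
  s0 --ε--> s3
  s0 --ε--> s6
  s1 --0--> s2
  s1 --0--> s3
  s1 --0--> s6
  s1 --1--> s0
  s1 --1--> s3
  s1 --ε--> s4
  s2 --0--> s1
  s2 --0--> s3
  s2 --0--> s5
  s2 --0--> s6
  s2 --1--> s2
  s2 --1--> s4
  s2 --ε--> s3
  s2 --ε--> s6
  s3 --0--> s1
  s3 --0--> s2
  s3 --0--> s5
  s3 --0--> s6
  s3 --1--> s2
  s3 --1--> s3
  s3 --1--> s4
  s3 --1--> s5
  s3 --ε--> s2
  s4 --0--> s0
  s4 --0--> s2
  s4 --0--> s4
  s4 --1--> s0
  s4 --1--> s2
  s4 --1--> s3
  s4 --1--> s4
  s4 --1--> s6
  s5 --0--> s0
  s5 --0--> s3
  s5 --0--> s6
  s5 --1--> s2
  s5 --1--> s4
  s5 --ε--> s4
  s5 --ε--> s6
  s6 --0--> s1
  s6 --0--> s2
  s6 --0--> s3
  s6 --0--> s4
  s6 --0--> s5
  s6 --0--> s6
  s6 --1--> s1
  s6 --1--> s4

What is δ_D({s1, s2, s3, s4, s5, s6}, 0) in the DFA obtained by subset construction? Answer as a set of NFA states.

{s0, s1, s2, s3, s4, s5, s6}

δ(s1,0) = {s2, s3, s6}; δ(s2,0) = {s1, s3, s5, s6}; δ(s3,0) = {s1, s2, s5, s6}; δ(s4,0) = {s0, s2, s4}; δ(s5,0) = {s0, s3, s6}; δ(s6,0) = {s1, s2, s3, s4, s5, s6}.
Union: {s0, s1, s2, s3, s4, s5, s6}.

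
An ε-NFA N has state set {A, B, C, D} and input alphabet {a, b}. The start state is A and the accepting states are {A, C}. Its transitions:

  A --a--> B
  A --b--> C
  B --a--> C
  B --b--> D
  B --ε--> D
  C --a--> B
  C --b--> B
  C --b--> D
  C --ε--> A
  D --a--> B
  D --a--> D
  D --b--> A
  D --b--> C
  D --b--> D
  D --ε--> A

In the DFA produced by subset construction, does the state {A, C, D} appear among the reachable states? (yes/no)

Start state of the DFA: {A} (ε-closure of the NFA start).
{A} --a--> {A, B, D}  [new]
{A} --b--> {A, C}  [new]
{A, B, D} --a--> {A, B, C, D}  [new]
{A, B, D} --b--> {A, C, D}  [new]
{A, C} --a--> {A, B, D}  [seen]
{A, C} --b--> {A, B, C, D}  [seen]
{A, B, C, D} --a--> {A, B, C, D}  [seen]
{A, B, C, D} --b--> {A, B, C, D}  [seen]
{A, C, D} --a--> {A, B, D}  [seen]
{A, C, D} --b--> {A, B, C, D}  [seen]
Reachable DFA states: {A}, {A, B, D}, {A, C}, {A, B, C, D}, {A, C, D}.
{A, C, D} is among them.

yes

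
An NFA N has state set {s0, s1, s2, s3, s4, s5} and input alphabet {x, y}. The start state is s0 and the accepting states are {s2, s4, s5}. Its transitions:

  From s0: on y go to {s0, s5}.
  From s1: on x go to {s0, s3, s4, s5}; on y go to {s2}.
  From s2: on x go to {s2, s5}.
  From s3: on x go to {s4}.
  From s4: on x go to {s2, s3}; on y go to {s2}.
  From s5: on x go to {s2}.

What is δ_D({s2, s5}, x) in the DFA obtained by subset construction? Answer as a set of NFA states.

{s2, s5}

δ(s2,x) = {s2, s5}; δ(s5,x) = {s2}.
Union: {s2, s5}.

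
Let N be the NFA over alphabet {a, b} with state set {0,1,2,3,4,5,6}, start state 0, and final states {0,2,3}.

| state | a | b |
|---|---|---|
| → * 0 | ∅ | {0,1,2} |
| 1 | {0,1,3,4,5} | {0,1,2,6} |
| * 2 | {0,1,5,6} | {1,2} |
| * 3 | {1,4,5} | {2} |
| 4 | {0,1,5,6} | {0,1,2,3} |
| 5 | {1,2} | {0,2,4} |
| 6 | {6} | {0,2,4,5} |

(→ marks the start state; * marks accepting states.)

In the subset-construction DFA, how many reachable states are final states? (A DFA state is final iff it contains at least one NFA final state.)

Start state of the DFA: {0}.
{0} --a--> ∅  [new]
{0} --b--> {0,1,2}  [new]
∅ --a--> ∅  [seen]
∅ --b--> ∅  [seen]
{0,1,2} --a--> {0,1,3,4,5,6}  [new]
{0,1,2} --b--> {0,1,2,6}  [new]
{0,1,3,4,5,6} --a--> {0,1,2,3,4,5,6}  [new]
{0,1,3,4,5,6} --b--> {0,1,2,3,4,5,6}  [seen]
{0,1,2,6} --a--> {0,1,3,4,5,6}  [seen]
{0,1,2,6} --b--> {0,1,2,4,5,6}  [new]
{0,1,2,3,4,5,6} --a--> {0,1,2,3,4,5,6}  [seen]
{0,1,2,3,4,5,6} --b--> {0,1,2,3,4,5,6}  [seen]
{0,1,2,4,5,6} --a--> {0,1,2,3,4,5,6}  [seen]
{0,1,2,4,5,6} --b--> {0,1,2,3,4,5,6}  [seen]
Reachable DFA states: {0}, ∅, {0,1,2}, {0,1,3,4,5,6}, {0,1,2,6}, {0,1,2,3,4,5,6}, {0,1,2,4,5,6}.
Accepting DFA states (contain an NFA accepting state): {0}, {0,1,2}, {0,1,3,4,5,6}, {0,1,2,6}, {0,1,2,3,4,5,6}, {0,1,2,4,5,6}.

6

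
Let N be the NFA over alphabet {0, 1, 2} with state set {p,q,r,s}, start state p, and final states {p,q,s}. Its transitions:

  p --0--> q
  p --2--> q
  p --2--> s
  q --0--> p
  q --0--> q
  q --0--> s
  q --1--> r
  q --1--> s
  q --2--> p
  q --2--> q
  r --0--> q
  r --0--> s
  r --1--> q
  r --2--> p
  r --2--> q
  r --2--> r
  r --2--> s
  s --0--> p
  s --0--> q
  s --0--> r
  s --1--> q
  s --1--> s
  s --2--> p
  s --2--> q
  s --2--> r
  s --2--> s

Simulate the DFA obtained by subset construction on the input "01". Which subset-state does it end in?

{r,s}

Start: {p}.
δ(p,0) = {q}.
Union: {q}.
After 0: {q}.
δ(q,1) = {r,s}.
Union: {r,s}.
After 1: {r,s}.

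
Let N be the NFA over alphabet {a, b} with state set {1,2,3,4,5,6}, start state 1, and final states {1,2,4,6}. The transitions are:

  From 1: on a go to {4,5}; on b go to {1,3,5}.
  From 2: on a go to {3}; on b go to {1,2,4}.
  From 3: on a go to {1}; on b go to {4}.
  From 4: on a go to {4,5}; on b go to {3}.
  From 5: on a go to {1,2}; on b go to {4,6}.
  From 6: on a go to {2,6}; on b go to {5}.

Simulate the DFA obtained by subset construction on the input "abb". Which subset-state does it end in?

Start: {1}.
δ(1,a) = {4,5}.
Union: {4,5}.
After a: {4,5}.
δ(4,b) = {3}; δ(5,b) = {4,6}.
Union: {3,4,6}.
After b: {3,4,6}.
δ(3,b) = {4}; δ(4,b) = {3}; δ(6,b) = {5}.
Union: {3,4,5}.
After b: {3,4,5}.

{3,4,5}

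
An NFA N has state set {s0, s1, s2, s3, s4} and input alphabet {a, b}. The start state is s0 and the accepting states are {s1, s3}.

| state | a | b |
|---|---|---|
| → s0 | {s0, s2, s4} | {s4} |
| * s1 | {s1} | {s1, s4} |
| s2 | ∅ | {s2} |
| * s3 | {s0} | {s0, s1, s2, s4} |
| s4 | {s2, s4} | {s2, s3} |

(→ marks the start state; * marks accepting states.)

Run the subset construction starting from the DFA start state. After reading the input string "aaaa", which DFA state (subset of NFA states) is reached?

Start: {s0}.
δ(s0,a) = {s0, s2, s4}.
Union: {s0, s2, s4}.
After a: {s0, s2, s4}.
δ(s0,a) = {s0, s2, s4}; δ(s2,a) = ∅; δ(s4,a) = {s2, s4}.
Union: {s0, s2, s4}.
After a: {s0, s2, s4}.
δ(s0,a) = {s0, s2, s4}; δ(s2,a) = ∅; δ(s4,a) = {s2, s4}.
Union: {s0, s2, s4}.
After a: {s0, s2, s4}.
δ(s0,a) = {s0, s2, s4}; δ(s2,a) = ∅; δ(s4,a) = {s2, s4}.
Union: {s0, s2, s4}.
After a: {s0, s2, s4}.

{s0, s2, s4}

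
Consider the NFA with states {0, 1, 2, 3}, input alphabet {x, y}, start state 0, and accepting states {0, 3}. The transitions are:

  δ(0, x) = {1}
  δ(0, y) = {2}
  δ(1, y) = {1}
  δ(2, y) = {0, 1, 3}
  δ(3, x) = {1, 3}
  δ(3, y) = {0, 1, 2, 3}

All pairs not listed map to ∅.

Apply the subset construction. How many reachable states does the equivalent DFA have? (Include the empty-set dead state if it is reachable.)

7

Start state of the DFA: {0}.
{0} --x--> {1}  [new]
{0} --y--> {2}  [new]
{1} --x--> ∅  [new]
{1} --y--> {1}  [seen]
{2} --x--> ∅  [seen]
{2} --y--> {0, 1, 3}  [new]
∅ --x--> ∅  [seen]
∅ --y--> ∅  [seen]
{0, 1, 3} --x--> {1, 3}  [new]
{0, 1, 3} --y--> {0, 1, 2, 3}  [new]
{1, 3} --x--> {1, 3}  [seen]
{1, 3} --y--> {0, 1, 2, 3}  [seen]
{0, 1, 2, 3} --x--> {1, 3}  [seen]
{0, 1, 2, 3} --y--> {0, 1, 2, 3}  [seen]
Reachable DFA states: {0}, {1}, {2}, ∅, {0, 1, 3}, {1, 3}, {0, 1, 2, 3}.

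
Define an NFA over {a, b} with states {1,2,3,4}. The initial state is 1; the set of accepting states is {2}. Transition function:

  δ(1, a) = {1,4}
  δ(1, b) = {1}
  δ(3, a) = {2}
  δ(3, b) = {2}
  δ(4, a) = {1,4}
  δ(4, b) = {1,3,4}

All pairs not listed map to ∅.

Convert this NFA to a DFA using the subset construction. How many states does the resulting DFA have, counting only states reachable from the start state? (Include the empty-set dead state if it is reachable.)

Start state of the DFA: {1}.
{1} --a--> {1,4}  [new]
{1} --b--> {1}  [seen]
{1,4} --a--> {1,4}  [seen]
{1,4} --b--> {1,3,4}  [new]
{1,3,4} --a--> {1,2,4}  [new]
{1,3,4} --b--> {1,2,3,4}  [new]
{1,2,4} --a--> {1,4}  [seen]
{1,2,4} --b--> {1,3,4}  [seen]
{1,2,3,4} --a--> {1,2,4}  [seen]
{1,2,3,4} --b--> {1,2,3,4}  [seen]
Reachable DFA states: {1}, {1,4}, {1,3,4}, {1,2,4}, {1,2,3,4}.

5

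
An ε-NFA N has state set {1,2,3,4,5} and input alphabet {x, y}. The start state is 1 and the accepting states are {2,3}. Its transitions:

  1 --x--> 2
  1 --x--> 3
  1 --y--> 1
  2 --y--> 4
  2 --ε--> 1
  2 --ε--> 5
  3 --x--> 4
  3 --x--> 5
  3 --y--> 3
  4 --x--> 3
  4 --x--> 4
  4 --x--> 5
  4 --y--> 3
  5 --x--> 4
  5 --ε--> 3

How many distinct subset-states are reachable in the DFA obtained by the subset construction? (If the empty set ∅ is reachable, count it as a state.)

Start state of the DFA: {1} (ε-closure of the NFA start).
{1} --x--> {1,2,3,5}  [new]
{1} --y--> {1}  [seen]
{1,2,3,5} --x--> {1,2,3,4,5}  [new]
{1,2,3,5} --y--> {1,3,4}  [new]
{1,2,3,4,5} --x--> {1,2,3,4,5}  [seen]
{1,2,3,4,5} --y--> {1,3,4}  [seen]
{1,3,4} --x--> {1,2,3,4,5}  [seen]
{1,3,4} --y--> {1,3}  [new]
{1,3} --x--> {1,2,3,4,5}  [seen]
{1,3} --y--> {1,3}  [seen]
Reachable DFA states: {1}, {1,2,3,5}, {1,2,3,4,5}, {1,3,4}, {1,3}.

5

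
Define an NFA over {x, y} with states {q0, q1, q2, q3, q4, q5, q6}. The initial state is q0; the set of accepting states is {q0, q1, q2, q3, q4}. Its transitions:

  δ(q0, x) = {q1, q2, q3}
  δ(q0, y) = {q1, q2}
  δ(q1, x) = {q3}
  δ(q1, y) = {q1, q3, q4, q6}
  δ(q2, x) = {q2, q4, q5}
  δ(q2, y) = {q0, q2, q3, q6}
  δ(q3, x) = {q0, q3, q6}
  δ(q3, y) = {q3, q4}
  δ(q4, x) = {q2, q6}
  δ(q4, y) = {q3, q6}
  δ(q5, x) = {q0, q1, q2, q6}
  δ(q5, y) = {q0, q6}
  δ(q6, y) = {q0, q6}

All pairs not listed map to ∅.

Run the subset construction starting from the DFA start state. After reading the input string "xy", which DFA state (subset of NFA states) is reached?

Start: {q0}.
δ(q0,x) = {q1, q2, q3}.
Union: {q1, q2, q3}.
After x: {q1, q2, q3}.
δ(q1,y) = {q1, q3, q4, q6}; δ(q2,y) = {q0, q2, q3, q6}; δ(q3,y) = {q3, q4}.
Union: {q0, q1, q2, q3, q4, q6}.
After y: {q0, q1, q2, q3, q4, q6}.

{q0, q1, q2, q3, q4, q6}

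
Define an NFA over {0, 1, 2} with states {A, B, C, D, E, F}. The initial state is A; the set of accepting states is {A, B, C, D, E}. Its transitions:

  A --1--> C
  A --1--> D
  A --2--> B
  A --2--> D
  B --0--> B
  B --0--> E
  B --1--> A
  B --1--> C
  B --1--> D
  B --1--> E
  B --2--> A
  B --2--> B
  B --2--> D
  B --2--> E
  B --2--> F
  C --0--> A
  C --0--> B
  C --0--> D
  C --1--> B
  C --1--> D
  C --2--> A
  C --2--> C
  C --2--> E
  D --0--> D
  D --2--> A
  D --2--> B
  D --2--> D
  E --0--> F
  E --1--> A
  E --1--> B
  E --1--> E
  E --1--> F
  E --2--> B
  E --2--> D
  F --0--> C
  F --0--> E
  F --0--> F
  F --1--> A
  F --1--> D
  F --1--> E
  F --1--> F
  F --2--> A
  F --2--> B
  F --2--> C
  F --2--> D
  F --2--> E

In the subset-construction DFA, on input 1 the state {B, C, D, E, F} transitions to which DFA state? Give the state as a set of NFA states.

{A, B, C, D, E, F}

δ(B,1) = {A, C, D, E}; δ(C,1) = {B, D}; δ(D,1) = ∅; δ(E,1) = {A, B, E, F}; δ(F,1) = {A, D, E, F}.
Union: {A, B, C, D, E, F}.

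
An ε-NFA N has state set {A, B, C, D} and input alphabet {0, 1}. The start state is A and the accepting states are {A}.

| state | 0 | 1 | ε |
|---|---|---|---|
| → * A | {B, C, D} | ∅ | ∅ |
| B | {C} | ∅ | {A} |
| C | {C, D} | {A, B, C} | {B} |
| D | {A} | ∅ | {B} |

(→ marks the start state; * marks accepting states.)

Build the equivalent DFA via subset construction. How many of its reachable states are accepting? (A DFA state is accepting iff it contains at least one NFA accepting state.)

Start state of the DFA: {A} (ε-closure of the NFA start).
{A} --0--> {A, B, C, D}  [new]
{A} --1--> ∅  [new]
{A, B, C, D} --0--> {A, B, C, D}  [seen]
{A, B, C, D} --1--> {A, B, C}  [new]
∅ --0--> ∅  [seen]
∅ --1--> ∅  [seen]
{A, B, C} --0--> {A, B, C, D}  [seen]
{A, B, C} --1--> {A, B, C}  [seen]
Reachable DFA states: {A}, {A, B, C, D}, ∅, {A, B, C}.
Accepting DFA states (contain an NFA accepting state): {A}, {A, B, C, D}, {A, B, C}.

3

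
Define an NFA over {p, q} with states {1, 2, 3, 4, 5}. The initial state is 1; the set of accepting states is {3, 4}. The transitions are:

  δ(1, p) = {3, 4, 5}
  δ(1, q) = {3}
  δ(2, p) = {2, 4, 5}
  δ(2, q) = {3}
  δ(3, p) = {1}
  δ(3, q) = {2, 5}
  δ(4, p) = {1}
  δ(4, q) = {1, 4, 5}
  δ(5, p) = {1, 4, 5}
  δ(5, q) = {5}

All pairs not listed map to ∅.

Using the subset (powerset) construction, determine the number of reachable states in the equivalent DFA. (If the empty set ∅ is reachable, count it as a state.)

9

Start state of the DFA: {1}.
{1} --p--> {3, 4, 5}  [new]
{1} --q--> {3}  [new]
{3, 4, 5} --p--> {1, 4, 5}  [new]
{3, 4, 5} --q--> {1, 2, 4, 5}  [new]
{3} --p--> {1}  [seen]
{3} --q--> {2, 5}  [new]
{1, 4, 5} --p--> {1, 3, 4, 5}  [new]
{1, 4, 5} --q--> {1, 3, 4, 5}  [seen]
{1, 2, 4, 5} --p--> {1, 2, 3, 4, 5}  [new]
{1, 2, 4, 5} --q--> {1, 3, 4, 5}  [seen]
{2, 5} --p--> {1, 2, 4, 5}  [seen]
{2, 5} --q--> {3, 5}  [new]
{1, 3, 4, 5} --p--> {1, 3, 4, 5}  [seen]
{1, 3, 4, 5} --q--> {1, 2, 3, 4, 5}  [seen]
{1, 2, 3, 4, 5} --p--> {1, 2, 3, 4, 5}  [seen]
{1, 2, 3, 4, 5} --q--> {1, 2, 3, 4, 5}  [seen]
{3, 5} --p--> {1, 4, 5}  [seen]
{3, 5} --q--> {2, 5}  [seen]
Reachable DFA states: {1}, {3, 4, 5}, {3}, {1, 4, 5}, {1, 2, 4, 5}, {2, 5}, {1, 3, 4, 5}, {1, 2, 3, 4, 5}, {3, 5}.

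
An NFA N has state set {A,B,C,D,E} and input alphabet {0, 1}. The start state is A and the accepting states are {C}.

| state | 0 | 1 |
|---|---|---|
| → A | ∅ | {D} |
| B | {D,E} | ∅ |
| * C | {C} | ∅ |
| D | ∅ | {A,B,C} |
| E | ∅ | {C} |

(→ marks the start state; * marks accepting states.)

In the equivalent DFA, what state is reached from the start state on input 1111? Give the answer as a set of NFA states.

{A,B,C}

Start: {A}.
δ(A,1) = {D}.
Union: {D}.
After 1: {D}.
δ(D,1) = {A,B,C}.
Union: {A,B,C}.
After 1: {A,B,C}.
δ(A,1) = {D}; δ(B,1) = ∅; δ(C,1) = ∅.
Union: {D}.
After 1: {D}.
δ(D,1) = {A,B,C}.
Union: {A,B,C}.
After 1: {A,B,C}.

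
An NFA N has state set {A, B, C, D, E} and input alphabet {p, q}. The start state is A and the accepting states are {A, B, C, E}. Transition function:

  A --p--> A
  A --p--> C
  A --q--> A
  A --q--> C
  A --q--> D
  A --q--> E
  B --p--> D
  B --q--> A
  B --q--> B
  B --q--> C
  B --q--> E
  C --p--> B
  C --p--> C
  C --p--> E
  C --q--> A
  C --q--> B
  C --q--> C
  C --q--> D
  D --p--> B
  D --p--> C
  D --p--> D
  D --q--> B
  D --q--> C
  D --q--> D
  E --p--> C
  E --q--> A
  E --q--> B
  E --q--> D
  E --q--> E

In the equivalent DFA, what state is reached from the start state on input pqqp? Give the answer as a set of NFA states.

Start: {A}.
δ(A,p) = {A, C}.
Union: {A, C}.
After p: {A, C}.
δ(A,q) = {A, C, D, E}; δ(C,q) = {A, B, C, D}.
Union: {A, B, C, D, E}.
After q: {A, B, C, D, E}.
δ(A,q) = {A, C, D, E}; δ(B,q) = {A, B, C, E}; δ(C,q) = {A, B, C, D}; δ(D,q) = {B, C, D}; δ(E,q) = {A, B, D, E}.
Union: {A, B, C, D, E}.
After q: {A, B, C, D, E}.
δ(A,p) = {A, C}; δ(B,p) = {D}; δ(C,p) = {B, C, E}; δ(D,p) = {B, C, D}; δ(E,p) = {C}.
Union: {A, B, C, D, E}.
After p: {A, B, C, D, E}.

{A, B, C, D, E}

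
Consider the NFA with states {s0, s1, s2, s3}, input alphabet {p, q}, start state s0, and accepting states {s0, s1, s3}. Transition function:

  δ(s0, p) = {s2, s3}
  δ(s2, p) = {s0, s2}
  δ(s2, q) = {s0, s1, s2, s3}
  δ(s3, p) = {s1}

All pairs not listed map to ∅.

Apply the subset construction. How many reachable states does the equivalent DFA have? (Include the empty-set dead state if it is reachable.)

6

Start state of the DFA: {s0}.
{s0} --p--> {s2, s3}  [new]
{s0} --q--> ∅  [new]
{s2, s3} --p--> {s0, s1, s2}  [new]
{s2, s3} --q--> {s0, s1, s2, s3}  [new]
∅ --p--> ∅  [seen]
∅ --q--> ∅  [seen]
{s0, s1, s2} --p--> {s0, s2, s3}  [new]
{s0, s1, s2} --q--> {s0, s1, s2, s3}  [seen]
{s0, s1, s2, s3} --p--> {s0, s1, s2, s3}  [seen]
{s0, s1, s2, s3} --q--> {s0, s1, s2, s3}  [seen]
{s0, s2, s3} --p--> {s0, s1, s2, s3}  [seen]
{s0, s2, s3} --q--> {s0, s1, s2, s3}  [seen]
Reachable DFA states: {s0}, {s2, s3}, ∅, {s0, s1, s2}, {s0, s1, s2, s3}, {s0, s2, s3}.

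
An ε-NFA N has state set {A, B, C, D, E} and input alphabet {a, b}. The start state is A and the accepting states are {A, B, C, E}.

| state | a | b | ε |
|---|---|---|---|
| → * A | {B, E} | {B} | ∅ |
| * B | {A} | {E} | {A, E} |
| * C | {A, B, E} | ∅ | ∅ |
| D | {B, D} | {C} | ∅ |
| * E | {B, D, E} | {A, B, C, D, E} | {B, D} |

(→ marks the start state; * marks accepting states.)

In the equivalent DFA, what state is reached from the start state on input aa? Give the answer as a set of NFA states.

Start: {A}.
δ(A,a) = {B, E}.
Union: {B, E}.
ε-closure gives {A, B, D, E}.
After a: {A, B, D, E}.
δ(A,a) = {B, E}; δ(B,a) = {A}; δ(D,a) = {B, D}; δ(E,a) = {B, D, E}.
Union: {A, B, D, E}.
After a: {A, B, D, E}.

{A, B, D, E}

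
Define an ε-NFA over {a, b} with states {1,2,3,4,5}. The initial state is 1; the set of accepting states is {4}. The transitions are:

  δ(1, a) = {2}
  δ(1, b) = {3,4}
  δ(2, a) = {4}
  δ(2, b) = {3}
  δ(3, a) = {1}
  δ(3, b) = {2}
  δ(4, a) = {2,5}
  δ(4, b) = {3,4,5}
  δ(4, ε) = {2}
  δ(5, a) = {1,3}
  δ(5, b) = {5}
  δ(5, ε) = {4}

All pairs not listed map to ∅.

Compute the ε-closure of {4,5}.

Begin with {4,5}.
4 →ε {2}; add 2.
ε-closure = {2,4,5}.

{2,4,5}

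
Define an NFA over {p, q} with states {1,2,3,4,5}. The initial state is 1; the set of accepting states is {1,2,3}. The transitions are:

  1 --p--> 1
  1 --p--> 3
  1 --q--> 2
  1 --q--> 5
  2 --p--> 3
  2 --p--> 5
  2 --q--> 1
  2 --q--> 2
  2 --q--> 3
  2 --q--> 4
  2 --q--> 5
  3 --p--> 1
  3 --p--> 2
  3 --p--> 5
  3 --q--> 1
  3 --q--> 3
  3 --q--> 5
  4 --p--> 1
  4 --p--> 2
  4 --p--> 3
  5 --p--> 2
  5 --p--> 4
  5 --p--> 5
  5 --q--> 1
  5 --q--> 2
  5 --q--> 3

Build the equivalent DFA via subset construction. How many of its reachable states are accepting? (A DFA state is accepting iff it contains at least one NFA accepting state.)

6

Start state of the DFA: {1}.
{1} --p--> {1,3}  [new]
{1} --q--> {2,5}  [new]
{1,3} --p--> {1,2,3,5}  [new]
{1,3} --q--> {1,2,3,5}  [seen]
{2,5} --p--> {2,3,4,5}  [new]
{2,5} --q--> {1,2,3,4,5}  [new]
{1,2,3,5} --p--> {1,2,3,4,5}  [seen]
{1,2,3,5} --q--> {1,2,3,4,5}  [seen]
{2,3,4,5} --p--> {1,2,3,4,5}  [seen]
{2,3,4,5} --q--> {1,2,3,4,5}  [seen]
{1,2,3,4,5} --p--> {1,2,3,4,5}  [seen]
{1,2,3,4,5} --q--> {1,2,3,4,5}  [seen]
Reachable DFA states: {1}, {1,3}, {2,5}, {1,2,3,5}, {2,3,4,5}, {1,2,3,4,5}.
Accepting DFA states (contain an NFA accepting state): {1}, {1,3}, {2,5}, {1,2,3,5}, {2,3,4,5}, {1,2,3,4,5}.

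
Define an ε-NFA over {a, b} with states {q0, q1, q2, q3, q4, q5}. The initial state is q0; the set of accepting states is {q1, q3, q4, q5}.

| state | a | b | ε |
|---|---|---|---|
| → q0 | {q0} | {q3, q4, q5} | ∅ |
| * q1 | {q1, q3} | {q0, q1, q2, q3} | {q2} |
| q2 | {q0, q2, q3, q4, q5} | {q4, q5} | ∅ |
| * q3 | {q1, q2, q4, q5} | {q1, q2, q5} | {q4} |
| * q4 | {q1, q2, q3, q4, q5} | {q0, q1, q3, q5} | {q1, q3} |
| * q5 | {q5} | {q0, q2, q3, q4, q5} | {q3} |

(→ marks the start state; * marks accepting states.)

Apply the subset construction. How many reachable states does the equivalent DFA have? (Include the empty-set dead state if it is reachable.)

Start state of the DFA: {q0} (ε-closure of the NFA start).
{q0} --a--> {q0}  [seen]
{q0} --b--> {q1, q2, q3, q4, q5}  [new]
{q1, q2, q3, q4, q5} --a--> {q0, q1, q2, q3, q4, q5}  [new]
{q1, q2, q3, q4, q5} --b--> {q0, q1, q2, q3, q4, q5}  [seen]
{q0, q1, q2, q3, q4, q5} --a--> {q0, q1, q2, q3, q4, q5}  [seen]
{q0, q1, q2, q3, q4, q5} --b--> {q0, q1, q2, q3, q4, q5}  [seen]
Reachable DFA states: {q0}, {q1, q2, q3, q4, q5}, {q0, q1, q2, q3, q4, q5}.

3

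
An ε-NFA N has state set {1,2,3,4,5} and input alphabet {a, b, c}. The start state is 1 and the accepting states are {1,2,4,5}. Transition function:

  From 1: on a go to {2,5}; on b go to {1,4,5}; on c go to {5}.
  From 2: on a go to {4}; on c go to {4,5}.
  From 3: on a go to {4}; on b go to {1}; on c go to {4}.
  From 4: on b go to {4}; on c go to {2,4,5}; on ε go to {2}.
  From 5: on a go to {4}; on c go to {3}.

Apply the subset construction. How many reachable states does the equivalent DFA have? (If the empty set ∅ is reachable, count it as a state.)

10

Start state of the DFA: {1} (ε-closure of the NFA start).
{1} --a--> {2,5}  [new]
{1} --b--> {1,2,4,5}  [new]
{1} --c--> {5}  [new]
{2,5} --a--> {2,4}  [new]
{2,5} --b--> ∅  [new]
{2,5} --c--> {2,3,4,5}  [new]
{1,2,4,5} --a--> {2,4,5}  [new]
{1,2,4,5} --b--> {1,2,4,5}  [seen]
{1,2,4,5} --c--> {2,3,4,5}  [seen]
{5} --a--> {2,4}  [seen]
{5} --b--> ∅  [seen]
{5} --c--> {3}  [new]
{2,4} --a--> {2,4}  [seen]
{2,4} --b--> {2,4}  [seen]
{2,4} --c--> {2,4,5}  [seen]
∅ --a--> ∅  [seen]
∅ --b--> ∅  [seen]
∅ --c--> ∅  [seen]
{2,3,4,5} --a--> {2,4}  [seen]
{2,3,4,5} --b--> {1,2,4}  [new]
{2,3,4,5} --c--> {2,3,4,5}  [seen]
{2,4,5} --a--> {2,4}  [seen]
{2,4,5} --b--> {2,4}  [seen]
{2,4,5} --c--> {2,3,4,5}  [seen]
{3} --a--> {2,4}  [seen]
{3} --b--> {1}  [seen]
{3} --c--> {2,4}  [seen]
{1,2,4} --a--> {2,4,5}  [seen]
{1,2,4} --b--> {1,2,4,5}  [seen]
{1,2,4} --c--> {2,4,5}  [seen]
Reachable DFA states: {1}, {2,5}, {1,2,4,5}, {5}, {2,4}, ∅, {2,3,4,5}, {2,4,5}, {3}, {1,2,4}.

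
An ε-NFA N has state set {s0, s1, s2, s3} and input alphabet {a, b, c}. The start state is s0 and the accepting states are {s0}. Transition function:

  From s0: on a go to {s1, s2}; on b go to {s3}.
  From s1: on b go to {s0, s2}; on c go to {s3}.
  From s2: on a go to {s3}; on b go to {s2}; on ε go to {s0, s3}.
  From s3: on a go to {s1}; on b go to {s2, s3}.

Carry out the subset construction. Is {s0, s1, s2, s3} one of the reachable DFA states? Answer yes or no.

Start state of the DFA: {s0} (ε-closure of the NFA start).
{s0} --a--> {s0, s1, s2, s3}  [new]
{s0} --b--> {s3}  [new]
{s0} --c--> ∅  [new]
{s0, s1, s2, s3} --a--> {s0, s1, s2, s3}  [seen]
{s0, s1, s2, s3} --b--> {s0, s2, s3}  [new]
{s0, s1, s2, s3} --c--> {s3}  [seen]
{s3} --a--> {s1}  [new]
{s3} --b--> {s0, s2, s3}  [seen]
{s3} --c--> ∅  [seen]
∅ --a--> ∅  [seen]
∅ --b--> ∅  [seen]
∅ --c--> ∅  [seen]
{s0, s2, s3} --a--> {s0, s1, s2, s3}  [seen]
{s0, s2, s3} --b--> {s0, s2, s3}  [seen]
{s0, s2, s3} --c--> ∅  [seen]
{s1} --a--> ∅  [seen]
{s1} --b--> {s0, s2, s3}  [seen]
{s1} --c--> {s3}  [seen]
Reachable DFA states: {s0}, {s0, s1, s2, s3}, {s3}, ∅, {s0, s2, s3}, {s1}.
{s0, s1, s2, s3} is among them.

yes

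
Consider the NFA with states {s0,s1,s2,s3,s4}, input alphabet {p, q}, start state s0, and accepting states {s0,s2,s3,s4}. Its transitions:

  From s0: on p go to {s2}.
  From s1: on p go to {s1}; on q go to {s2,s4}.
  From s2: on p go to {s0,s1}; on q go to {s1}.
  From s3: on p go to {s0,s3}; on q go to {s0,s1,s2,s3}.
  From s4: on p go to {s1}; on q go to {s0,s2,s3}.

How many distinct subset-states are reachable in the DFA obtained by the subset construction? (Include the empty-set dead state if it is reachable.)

Start state of the DFA: {s0}.
{s0} --p--> {s2}  [new]
{s0} --q--> ∅  [new]
{s2} --p--> {s0,s1}  [new]
{s2} --q--> {s1}  [new]
∅ --p--> ∅  [seen]
∅ --q--> ∅  [seen]
{s0,s1} --p--> {s1,s2}  [new]
{s0,s1} --q--> {s2,s4}  [new]
{s1} --p--> {s1}  [seen]
{s1} --q--> {s2,s4}  [seen]
{s1,s2} --p--> {s0,s1}  [seen]
{s1,s2} --q--> {s1,s2,s4}  [new]
{s2,s4} --p--> {s0,s1}  [seen]
{s2,s4} --q--> {s0,s1,s2,s3}  [new]
{s1,s2,s4} --p--> {s0,s1}  [seen]
{s1,s2,s4} --q--> {s0,s1,s2,s3,s4}  [new]
{s0,s1,s2,s3} --p--> {s0,s1,s2,s3}  [seen]
{s0,s1,s2,s3} --q--> {s0,s1,s2,s3,s4}  [seen]
{s0,s1,s2,s3,s4} --p--> {s0,s1,s2,s3}  [seen]
{s0,s1,s2,s3,s4} --q--> {s0,s1,s2,s3,s4}  [seen]
Reachable DFA states: {s0}, {s2}, ∅, {s0,s1}, {s1}, {s1,s2}, {s2,s4}, {s1,s2,s4}, {s0,s1,s2,s3}, {s0,s1,s2,s3,s4}.

10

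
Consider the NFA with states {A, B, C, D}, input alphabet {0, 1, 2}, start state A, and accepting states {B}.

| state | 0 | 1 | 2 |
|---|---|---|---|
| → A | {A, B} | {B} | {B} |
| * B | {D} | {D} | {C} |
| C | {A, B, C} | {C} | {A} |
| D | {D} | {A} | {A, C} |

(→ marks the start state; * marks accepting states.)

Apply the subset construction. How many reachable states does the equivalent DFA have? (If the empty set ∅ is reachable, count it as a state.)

15

Start state of the DFA: {A}.
{A} --0--> {A, B}  [new]
{A} --1--> {B}  [new]
{A} --2--> {B}  [seen]
{A, B} --0--> {A, B, D}  [new]
{A, B} --1--> {B, D}  [new]
{A, B} --2--> {B, C}  [new]
{B} --0--> {D}  [new]
{B} --1--> {D}  [seen]
{B} --2--> {C}  [new]
{A, B, D} --0--> {A, B, D}  [seen]
{A, B, D} --1--> {A, B, D}  [seen]
{A, B, D} --2--> {A, B, C}  [new]
{B, D} --0--> {D}  [seen]
{B, D} --1--> {A, D}  [new]
{B, D} --2--> {A, C}  [new]
{B, C} --0--> {A, B, C, D}  [new]
{B, C} --1--> {C, D}  [new]
{B, C} --2--> {A, C}  [seen]
{D} --0--> {D}  [seen]
{D} --1--> {A}  [seen]
{D} --2--> {A, C}  [seen]
{C} --0--> {A, B, C}  [seen]
{C} --1--> {C}  [seen]
{C} --2--> {A}  [seen]
{A, B, C} --0--> {A, B, C, D}  [seen]
{A, B, C} --1--> {B, C, D}  [new]
{A, B, C} --2--> {A, B, C}  [seen]
{A, D} --0--> {A, B, D}  [seen]
{A, D} --1--> {A, B}  [seen]
{A, D} --2--> {A, B, C}  [seen]
{A, C} --0--> {A, B, C}  [seen]
{A, C} --1--> {B, C}  [seen]
{A, C} --2--> {A, B}  [seen]
{A, B, C, D} --0--> {A, B, C, D}  [seen]
{A, B, C, D} --1--> {A, B, C, D}  [seen]
{A, B, C, D} --2--> {A, B, C}  [seen]
{C, D} --0--> {A, B, C, D}  [seen]
{C, D} --1--> {A, C}  [seen]
{C, D} --2--> {A, C}  [seen]
{B, C, D} --0--> {A, B, C, D}  [seen]
{B, C, D} --1--> {A, C, D}  [new]
{B, C, D} --2--> {A, C}  [seen]
{A, C, D} --0--> {A, B, C, D}  [seen]
{A, C, D} --1--> {A, B, C}  [seen]
{A, C, D} --2--> {A, B, C}  [seen]
Reachable DFA states: {A}, {A, B}, {B}, {A, B, D}, {B, D}, {B, C}, {D}, {C}, {A, B, C}, {A, D}, {A, C}, {A, B, C, D}, {C, D}, {B, C, D}, {A, C, D}.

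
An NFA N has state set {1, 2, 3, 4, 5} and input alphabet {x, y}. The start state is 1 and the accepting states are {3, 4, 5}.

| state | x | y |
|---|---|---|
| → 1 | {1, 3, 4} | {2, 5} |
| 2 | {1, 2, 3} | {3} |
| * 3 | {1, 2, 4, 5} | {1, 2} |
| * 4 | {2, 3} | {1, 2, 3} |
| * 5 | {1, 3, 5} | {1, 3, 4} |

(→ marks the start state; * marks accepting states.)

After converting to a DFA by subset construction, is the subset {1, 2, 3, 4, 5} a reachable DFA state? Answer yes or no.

yes

Start state of the DFA: {1}.
{1} --x--> {1, 3, 4}  [new]
{1} --y--> {2, 5}  [new]
{1, 3, 4} --x--> {1, 2, 3, 4, 5}  [new]
{1, 3, 4} --y--> {1, 2, 3, 5}  [new]
{2, 5} --x--> {1, 2, 3, 5}  [seen]
{2, 5} --y--> {1, 3, 4}  [seen]
{1, 2, 3, 4, 5} --x--> {1, 2, 3, 4, 5}  [seen]
{1, 2, 3, 4, 5} --y--> {1, 2, 3, 4, 5}  [seen]
{1, 2, 3, 5} --x--> {1, 2, 3, 4, 5}  [seen]
{1, 2, 3, 5} --y--> {1, 2, 3, 4, 5}  [seen]
Reachable DFA states: {1}, {1, 3, 4}, {2, 5}, {1, 2, 3, 4, 5}, {1, 2, 3, 5}.
{1, 2, 3, 4, 5} is among them.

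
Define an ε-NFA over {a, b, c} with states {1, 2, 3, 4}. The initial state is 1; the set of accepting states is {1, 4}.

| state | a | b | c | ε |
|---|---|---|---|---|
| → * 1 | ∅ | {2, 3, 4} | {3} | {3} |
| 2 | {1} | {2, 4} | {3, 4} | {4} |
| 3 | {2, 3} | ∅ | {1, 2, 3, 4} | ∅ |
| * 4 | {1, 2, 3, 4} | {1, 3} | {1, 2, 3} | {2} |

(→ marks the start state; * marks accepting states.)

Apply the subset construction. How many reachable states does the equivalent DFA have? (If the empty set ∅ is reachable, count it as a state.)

3

Start state of the DFA: {1, 3} (ε-closure of the NFA start).
{1, 3} --a--> {2, 3, 4}  [new]
{1, 3} --b--> {2, 3, 4}  [seen]
{1, 3} --c--> {1, 2, 3, 4}  [new]
{2, 3, 4} --a--> {1, 2, 3, 4}  [seen]
{2, 3, 4} --b--> {1, 2, 3, 4}  [seen]
{2, 3, 4} --c--> {1, 2, 3, 4}  [seen]
{1, 2, 3, 4} --a--> {1, 2, 3, 4}  [seen]
{1, 2, 3, 4} --b--> {1, 2, 3, 4}  [seen]
{1, 2, 3, 4} --c--> {1, 2, 3, 4}  [seen]
Reachable DFA states: {1, 3}, {2, 3, 4}, {1, 2, 3, 4}.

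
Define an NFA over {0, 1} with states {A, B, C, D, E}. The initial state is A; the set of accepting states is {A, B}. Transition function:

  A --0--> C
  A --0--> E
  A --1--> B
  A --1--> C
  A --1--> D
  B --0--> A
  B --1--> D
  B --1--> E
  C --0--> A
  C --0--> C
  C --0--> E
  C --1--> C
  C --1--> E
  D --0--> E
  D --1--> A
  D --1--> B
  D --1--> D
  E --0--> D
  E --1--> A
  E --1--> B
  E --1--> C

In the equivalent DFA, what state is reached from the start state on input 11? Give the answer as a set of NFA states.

Start: {A}.
δ(A,1) = {B, C, D}.
Union: {B, C, D}.
After 1: {B, C, D}.
δ(B,1) = {D, E}; δ(C,1) = {C, E}; δ(D,1) = {A, B, D}.
Union: {A, B, C, D, E}.
After 1: {A, B, C, D, E}.

{A, B, C, D, E}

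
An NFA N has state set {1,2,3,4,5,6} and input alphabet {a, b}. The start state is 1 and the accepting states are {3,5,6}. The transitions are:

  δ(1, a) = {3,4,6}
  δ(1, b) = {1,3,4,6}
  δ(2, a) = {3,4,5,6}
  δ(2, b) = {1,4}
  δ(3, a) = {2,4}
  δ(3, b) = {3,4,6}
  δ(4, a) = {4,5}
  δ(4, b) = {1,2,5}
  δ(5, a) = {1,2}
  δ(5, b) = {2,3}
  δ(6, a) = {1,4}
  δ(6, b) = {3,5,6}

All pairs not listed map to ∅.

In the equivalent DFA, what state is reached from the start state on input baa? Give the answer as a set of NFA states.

{1,2,3,4,5,6}

Start: {1}.
δ(1,b) = {1,3,4,6}.
Union: {1,3,4,6}.
After b: {1,3,4,6}.
δ(1,a) = {3,4,6}; δ(3,a) = {2,4}; δ(4,a) = {4,5}; δ(6,a) = {1,4}.
Union: {1,2,3,4,5,6}.
After a: {1,2,3,4,5,6}.
δ(1,a) = {3,4,6}; δ(2,a) = {3,4,5,6}; δ(3,a) = {2,4}; δ(4,a) = {4,5}; δ(5,a) = {1,2}; δ(6,a) = {1,4}.
Union: {1,2,3,4,5,6}.
After a: {1,2,3,4,5,6}.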